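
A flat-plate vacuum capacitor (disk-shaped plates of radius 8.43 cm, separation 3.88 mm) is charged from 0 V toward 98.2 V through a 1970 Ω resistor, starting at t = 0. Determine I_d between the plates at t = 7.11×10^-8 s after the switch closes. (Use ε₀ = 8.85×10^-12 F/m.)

0.0245 A

C = ε₀A/d = (8.85×10^-12)(0.02233)/(3.88×10^-3) = 5.093×10^-11 F, so τ = RC = 1.003×10^-7 s.
The conduction current is I(t) = (V₀/R) e^(−t/τ), and the displacement current between the plates equals it.
t/τ = 0.7089; I_d = (98.2/1970) · e^(−0.7089) = (0.04985)(0.4922) = 0.0245 A.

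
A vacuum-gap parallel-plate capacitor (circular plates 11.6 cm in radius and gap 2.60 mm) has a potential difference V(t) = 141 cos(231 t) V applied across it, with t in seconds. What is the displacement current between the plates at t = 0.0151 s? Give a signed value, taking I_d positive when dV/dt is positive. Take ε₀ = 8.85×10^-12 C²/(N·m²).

1.59×10^-6 A

C = ε₀A/d = (8.85×10^-12)(0.04227)/(2.60×10^-3) = 1.439×10^-10 F. dV/dt = V₀ω·−sin(ωt); at ωt = 3.4881 rad this factor is 0.3396.
I_d = C dV/dt = (1.439×10^-10)(141)(231)(0.3396) = 1.59×10^-6 A.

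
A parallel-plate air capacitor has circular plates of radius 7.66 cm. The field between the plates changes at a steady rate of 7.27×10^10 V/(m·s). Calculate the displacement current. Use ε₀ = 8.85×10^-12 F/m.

The displacement current is ε₀ times dΦ_E/dt = ε₀ A dE/dt = (8.85×10^-12)(0.01843)(7.27×10^10) = 0.0119 A.

0.0119 A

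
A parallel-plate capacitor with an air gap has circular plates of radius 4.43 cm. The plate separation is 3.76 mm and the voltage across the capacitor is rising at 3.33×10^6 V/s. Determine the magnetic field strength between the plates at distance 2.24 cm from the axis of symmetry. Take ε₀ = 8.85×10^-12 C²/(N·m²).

dE/dt = (dV/dt)/d = 8.856×10^8 V/(m·s); I_d = ε₀(πR²)(dE/dt) = (8.85×10^-12)(6.165×10^-3)(8.856×10^8) = 4.832×10^-5 A.
∮B·dl = μ₀ I_d,enc with I_d,enc = I_d r²/R² = 1.235×10^-5 A; so B = μ₀ I_d,enc/(2πr) = 1.10×10^-10 T.

1.10×10^-10 T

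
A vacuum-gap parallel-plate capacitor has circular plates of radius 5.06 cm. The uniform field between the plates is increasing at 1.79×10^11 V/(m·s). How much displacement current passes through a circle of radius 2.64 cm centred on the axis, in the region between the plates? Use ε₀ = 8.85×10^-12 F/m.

I_d = ε₀ dΦ_E/dt = ε₀ πR² (dE/dt) = (8.85×10^-12)(8.044×10^-3)(1.79×10^11) = 0.01274 A through the full plate area.
Since J_d is uniform, the enclosed fraction is (r/R)² = 0.2722, giving I_d,enc = 3.47×10^-3 A.

3.47×10^-3 A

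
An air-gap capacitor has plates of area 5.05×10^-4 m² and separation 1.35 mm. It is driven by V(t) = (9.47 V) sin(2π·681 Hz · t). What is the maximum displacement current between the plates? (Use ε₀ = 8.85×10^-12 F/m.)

1.34×10^-7 A

The displacement current equals the conduction current C dV/dt, which peaks at C V₀ ω.
With C = ε₀A/d = (8.85×10^-12)(5.05×10^-4)/(1.35×10^-3) = 3.311×10^-12 F and ω = 2πf = 4279 rad/s, I_d,max = (3.311×10^-12)(9.47)(4279) = 1.34×10^-7 A.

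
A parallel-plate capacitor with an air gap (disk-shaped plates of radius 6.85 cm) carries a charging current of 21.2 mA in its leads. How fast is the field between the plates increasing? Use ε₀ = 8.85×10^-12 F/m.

1.63×10^11 V/(m·s)

The displacement current between the plates equals the conduction current, I_d = 21.2 mA.
Inverting I_d = ε₀ A dE/dt gives dE/dt = 0.0212 / (8.85×10^-12 · 0.01474) = 1.63×10^11 V/(m·s).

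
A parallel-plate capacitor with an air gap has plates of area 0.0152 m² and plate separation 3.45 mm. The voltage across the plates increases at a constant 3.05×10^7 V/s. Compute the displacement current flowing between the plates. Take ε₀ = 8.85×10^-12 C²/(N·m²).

The field between the plates is E = V/d, so dE/dt = (3.05×10^7)/(3.45×10^-3 m) = 8.841×10^9 V/(m·s).
I_d = ε₀ A (dE/dt) = (8.85×10^-12)(0.0152)(8.841×10^9) = 1.19×10^-3 A.

1.19×10^-3 A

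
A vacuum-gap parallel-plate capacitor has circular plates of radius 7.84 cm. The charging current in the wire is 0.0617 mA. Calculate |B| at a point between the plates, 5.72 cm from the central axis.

1.15×10^-10 T

By continuity the displacement current in the gap matches the conduction current: I_d = 6.17×10^-5 A.
∮B·dl = μ₀ I_d,enc with I_d,enc = I_d r²/R² = 3.284×10^-5 A; so B = μ₀ I_d,enc/(2πr) = 1.15×10^-10 T.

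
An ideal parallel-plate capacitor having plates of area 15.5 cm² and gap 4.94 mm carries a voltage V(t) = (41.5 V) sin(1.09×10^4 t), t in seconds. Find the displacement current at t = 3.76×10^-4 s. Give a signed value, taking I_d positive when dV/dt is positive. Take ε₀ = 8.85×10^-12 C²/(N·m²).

dV/dt = (41.5)(1.09×10^4)·cos(4.0984) = -2.606×10^5 V/s.
I_d = C dV/dt with C = ε₀A/d = (8.85×10^-12)(1.55×10^-3)/(4.94×10^-3) = 2.777×10^-12 F, so I_d = (2.777×10^-12)(-2.606×10^5) = -7.24×10^-7 A.

-7.24×10^-7 A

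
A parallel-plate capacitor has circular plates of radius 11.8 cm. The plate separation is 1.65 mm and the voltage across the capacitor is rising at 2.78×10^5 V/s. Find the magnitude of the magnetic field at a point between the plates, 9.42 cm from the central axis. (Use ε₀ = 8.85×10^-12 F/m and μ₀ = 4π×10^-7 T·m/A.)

8.83×10^-11 T

With E = V/d, dE/dt = 1.685×10^8 V/(m·s) and πR² = 0.04374 m², giving I_d = ε₀ πR² dE/dt = 6.523×10^-5 A.
An Ampèrian loop of radius r encloses a fraction (r/R)² of I_d. Then B·2πr = μ₀ I_d (r/R)², giving B = μ₀ I_d r/(2πR²) = 8.83×10^-11 T.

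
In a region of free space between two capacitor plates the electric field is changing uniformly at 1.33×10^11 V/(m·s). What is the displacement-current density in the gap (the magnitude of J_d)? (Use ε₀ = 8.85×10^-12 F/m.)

J_d = ε₀ ∂E/∂t, so J_d = 1.18 A/m².

1.18 A/m²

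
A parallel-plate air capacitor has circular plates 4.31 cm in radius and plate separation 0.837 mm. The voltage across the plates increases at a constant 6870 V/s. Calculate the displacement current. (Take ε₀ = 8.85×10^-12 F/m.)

4.24×10^-7 A

The displacement current equals the charging current C dV/dt. With C = ε₀A/d = (8.85×10^-12)(5.836×10^-3)/(8.37×10^-4) = 6.171×10^-11 F, I_d = (6.171×10^-11)(6870) = 4.24×10^-7 A.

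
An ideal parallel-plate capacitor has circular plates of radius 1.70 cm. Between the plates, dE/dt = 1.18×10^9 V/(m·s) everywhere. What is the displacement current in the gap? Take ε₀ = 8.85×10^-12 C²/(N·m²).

With a uniform field, Φ_E = EA, so I_d = ε₀ A dE/dt = 9.48×10^-6 A.

9.48×10^-6 A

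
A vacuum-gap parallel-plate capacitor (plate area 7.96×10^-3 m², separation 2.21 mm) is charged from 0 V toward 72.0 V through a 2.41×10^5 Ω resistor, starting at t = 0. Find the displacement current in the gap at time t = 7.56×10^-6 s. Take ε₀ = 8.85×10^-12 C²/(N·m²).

With C = ε₀A/d = (8.85×10^-12)(7.96×10^-3)/(2.21×10^-3) = 3.188×10^-11 F, the time constant is τ = RC = 7.683×10^-6 s, so t/τ = 0.9840 and e^(−t/τ) = 0.3738.
I_d = I_cond = (V₀/R) e^(−t/τ) = (2.988×10^-4)(0.3738) = 1.12×10^-4 A.

1.12×10^-4 A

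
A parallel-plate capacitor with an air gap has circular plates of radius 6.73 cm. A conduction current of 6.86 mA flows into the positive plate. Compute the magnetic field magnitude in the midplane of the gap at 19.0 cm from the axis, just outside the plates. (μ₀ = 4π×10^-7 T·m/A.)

7.22×10^-9 T

No conduction current crosses the gap, so I_d there equals the 6.86×10^-3 A in the leads.
For r ≥ R the full I_d is enclosed: B = μ₀ I_d/(2πr) = (4π×10^-7)(6.86×10^-3)/(2π·0.190) = 7.22×10^-9 T.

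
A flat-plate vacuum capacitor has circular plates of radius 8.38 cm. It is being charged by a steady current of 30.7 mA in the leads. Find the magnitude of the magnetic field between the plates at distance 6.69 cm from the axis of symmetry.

By continuity the displacement current in the gap matches the conduction current: I_d = 0.0307 A.
∮B·dl = μ₀ I_d,enc with I_d,enc = I_d r²/R² = 0.01957 A; so B = μ₀ I_d,enc/(2πr) = 5.85×10^-8 T.

5.85×10^-8 T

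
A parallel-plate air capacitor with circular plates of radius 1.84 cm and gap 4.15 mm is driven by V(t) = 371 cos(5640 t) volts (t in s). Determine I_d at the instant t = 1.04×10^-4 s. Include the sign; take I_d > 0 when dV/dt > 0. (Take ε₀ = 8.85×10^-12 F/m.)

-2.63×10^-6 A

dE/dt = (V₀ω/d)·−sin(ωt) with ωt = 0.58656 rad: (371)(5640)(-0.5535)/(4.15×10^-3) = -2.791×10^8 V/(m·s).
I_d = ε₀ A dE/dt = (8.85×10^-12)(1.064×10^-3)(-2.791×10^8) = -2.63×10^-6 A.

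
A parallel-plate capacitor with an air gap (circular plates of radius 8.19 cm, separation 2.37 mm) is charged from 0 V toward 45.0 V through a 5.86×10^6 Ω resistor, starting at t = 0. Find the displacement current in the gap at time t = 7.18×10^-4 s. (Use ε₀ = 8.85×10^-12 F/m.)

1.62×10^-6 A

C = ε₀A/d = (8.85×10^-12)(0.02107)/(2.37×10^-3) = 7.868×10^-11 F, so τ = RC = 4.611×10^-4 s.
The conduction current is I(t) = (V₀/R) e^(−t/τ), and the displacement current between the plates equals it.
t/τ = 1.557; I_d = (45.0/5.86×10^6) · e^(−1.557) = (7.679×10^-6)(0.2108) = 1.62×10^-6 A.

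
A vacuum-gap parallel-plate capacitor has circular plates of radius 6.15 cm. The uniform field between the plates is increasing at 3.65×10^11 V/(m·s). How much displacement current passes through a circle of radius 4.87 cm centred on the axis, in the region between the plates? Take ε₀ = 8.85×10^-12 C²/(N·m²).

0.0241 A

Through the whole plate area (πR² = 0.01188 m²), I_d = ε₀ πR² dE/dt = 0.03838 A.
Since J_d is uniform, the enclosed fraction is (r/R)² = 0.6271, giving I_d,enc = 0.0241 A.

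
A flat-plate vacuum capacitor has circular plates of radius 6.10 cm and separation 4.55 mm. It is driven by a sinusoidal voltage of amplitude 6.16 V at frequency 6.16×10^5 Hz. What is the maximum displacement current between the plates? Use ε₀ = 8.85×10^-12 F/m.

C = ε₀A/d = (8.85×10^-12)(0.01169)/(4.55×10^-3) = 2.274×10^-11 F; ω = 2πf = 3.870×10^6 rad/s.
I_d = C dV/dt, so |I_d|_max = C V₀ ω = (2.274×10^-11)(6.16)(3.870×10^6) = 5.42×10^-4 A.

5.42×10^-4 A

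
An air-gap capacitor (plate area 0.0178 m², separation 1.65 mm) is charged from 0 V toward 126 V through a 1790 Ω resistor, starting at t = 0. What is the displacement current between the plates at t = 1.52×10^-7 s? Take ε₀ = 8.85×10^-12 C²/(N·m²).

With C = ε₀A/d = (8.85×10^-12)(0.0178)/(1.65×10^-3) = 9.547×10^-11 F, the time constant is τ = RC = 1.709×10^-7 s, so t/τ = 0.8894 and e^(−t/τ) = 0.4109.
I_d = I_cond = (V₀/R) e^(−t/τ) = (0.07039)(0.4109) = 0.0289 A.

0.0289 A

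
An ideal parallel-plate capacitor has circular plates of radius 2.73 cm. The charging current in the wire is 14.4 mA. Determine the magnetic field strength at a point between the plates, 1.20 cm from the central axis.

4.64×10^-8 T

Between the plates the displacement current equals the wire current: I_d = 14.4 mA = 0.0144 A.
For r < R the Ampère–Maxwell law gives B(2πr) = μ₀ I_d (r²/R²), so B = μ₀ I_d r/(2πR²) = (4π×10^-7)(0.0144)(0.0120)/(2π·0.0273²) = 4.64×10^-8 T.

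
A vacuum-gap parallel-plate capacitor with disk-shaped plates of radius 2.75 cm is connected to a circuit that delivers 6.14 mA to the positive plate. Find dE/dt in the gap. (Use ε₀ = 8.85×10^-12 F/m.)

2.92×10^11 V/(m·s)

By continuity, I_d in the gap equals the 6.14 mA flowing in the wire.
Inverting I_d = ε₀ A dE/dt gives dE/dt = 6.14×10^-3 / (8.85×10^-12 · 2.376×10^-3) = 2.92×10^11 V/(m·s).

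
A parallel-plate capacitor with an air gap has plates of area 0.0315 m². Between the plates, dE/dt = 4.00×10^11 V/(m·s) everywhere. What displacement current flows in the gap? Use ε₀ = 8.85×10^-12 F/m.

The displacement current is ε₀ times dΦ_E/dt = ε₀ A dE/dt = (8.85×10^-12)(0.0315)(4.00×10^11) = 0.112 A.

0.112 A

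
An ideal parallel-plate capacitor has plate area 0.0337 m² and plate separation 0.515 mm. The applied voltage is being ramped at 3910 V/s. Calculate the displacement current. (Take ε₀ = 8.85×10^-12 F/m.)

E = V/d so dE/dt = (dV/dt)/d = 7.592×10^6 V/(m·s), and I_d = ε₀ A dE/dt = (8.85×10^-12)(0.0337)(7.592×10^6) = 2.26×10^-6 A.

2.26×10^-6 A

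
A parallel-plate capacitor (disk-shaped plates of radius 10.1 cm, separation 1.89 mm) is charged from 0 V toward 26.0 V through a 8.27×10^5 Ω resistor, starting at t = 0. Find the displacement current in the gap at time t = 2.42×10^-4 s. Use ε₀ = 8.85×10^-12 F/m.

With C = ε₀A/d = (8.85×10^-12)(0.03205)/(1.89×10^-3) = 1.501×10^-10 F, the time constant is τ = RC = 1.241×10^-4 s, so t/τ = 1.950 and e^(−t/τ) = 0.1423.
I_d = I_cond = (V₀/R) e^(−t/τ) = (3.144×10^-5)(0.1423) = 4.47×10^-6 A.

4.47×10^-6 A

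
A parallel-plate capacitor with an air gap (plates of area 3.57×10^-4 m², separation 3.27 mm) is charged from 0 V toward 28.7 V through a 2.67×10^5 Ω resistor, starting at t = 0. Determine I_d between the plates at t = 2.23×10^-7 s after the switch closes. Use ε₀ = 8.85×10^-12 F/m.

4.53×10^-5 A

C = ε₀A/d = (8.85×10^-12)(3.57×10^-4)/(3.27×10^-3) = 9.662×10^-13 F, so τ = RC = 2.580×10^-7 s.
The conduction current is I(t) = (V₀/R) e^(−t/τ), and the displacement current between the plates equals it.
t/τ = 0.8643; I_d = (28.7/2.67×10^5) · e^(−0.8643) = (1.075×10^-4)(0.4213) = 4.53×10^-5 A.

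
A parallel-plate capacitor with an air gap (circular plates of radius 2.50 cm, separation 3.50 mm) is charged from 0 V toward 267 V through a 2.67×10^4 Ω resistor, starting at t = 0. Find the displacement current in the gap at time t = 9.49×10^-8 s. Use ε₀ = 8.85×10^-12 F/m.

4.89×10^-3 A

C = ε₀A/d = (8.85×10^-12)(1.963×10^-3)/(3.50×10^-3) = 4.964×10^-12 F, so τ = RC = 1.325×10^-7 s.
The conduction current is I(t) = (V₀/R) e^(−t/τ), and the displacement current between the plates equals it.
t/τ = 0.7162; I_d = (267/2.67×10^4) · e^(−0.7162) = (0.01000)(0.4886) = 4.89×10^-3 A.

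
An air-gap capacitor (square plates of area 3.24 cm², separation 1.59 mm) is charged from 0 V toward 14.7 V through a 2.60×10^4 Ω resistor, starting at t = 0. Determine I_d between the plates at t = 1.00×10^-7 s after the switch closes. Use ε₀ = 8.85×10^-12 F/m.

6.70×10^-5 A

C = ε₀A/d = (8.85×10^-12)(3.24×10^-4)/(1.59×10^-3) = 1.803×10^-12 F, so τ = RC = 4.688×10^-8 s.
The conduction current is I(t) = (V₀/R) e^(−t/τ), and the displacement current between the plates equals it.
t/τ = 2.133; I_d = (14.7/2.60×10^4) · e^(−2.133) = (5.654×10^-4)(0.1185) = 6.70×10^-5 A.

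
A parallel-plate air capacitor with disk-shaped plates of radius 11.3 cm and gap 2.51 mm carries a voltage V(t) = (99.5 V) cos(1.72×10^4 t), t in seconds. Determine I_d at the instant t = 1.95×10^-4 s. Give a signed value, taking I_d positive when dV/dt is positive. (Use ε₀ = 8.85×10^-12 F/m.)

dV/dt = (99.5)(1.72×10^4)·−sin(3.354) = 3.608×10^5 V/s.
I_d = C dV/dt with C = ε₀A/d = (8.85×10^-12)(0.04011)/(2.51×10^-3) = 1.414×10^-10 F, so I_d = (1.414×10^-10)(3.608×10^5) = 5.10×10^-5 A.

5.10×10^-5 A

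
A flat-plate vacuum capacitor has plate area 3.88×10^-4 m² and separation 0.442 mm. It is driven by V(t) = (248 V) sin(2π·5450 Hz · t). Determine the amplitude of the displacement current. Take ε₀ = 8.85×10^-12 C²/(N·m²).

6.60×10^-5 A

C = ε₀A/d = (8.85×10^-12)(3.88×10^-4)/(4.42×10^-4) = 7.769×10^-12 F; ω = 2πf = 3.424×10^4 rad/s.
I_d = C dV/dt, so |I_d|_max = C V₀ ω = (7.769×10^-12)(248)(3.424×10^4) = 6.60×10^-5 A.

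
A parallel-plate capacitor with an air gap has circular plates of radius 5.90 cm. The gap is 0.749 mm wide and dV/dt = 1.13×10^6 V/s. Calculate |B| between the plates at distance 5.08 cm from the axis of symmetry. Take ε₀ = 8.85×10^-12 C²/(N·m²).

4.26×10^-10 T

With E = V/d, dE/dt = 1.509×10^9 V/(m·s) and πR² = 0.01094 m², giving I_d = ε₀ πR² dE/dt = 1.461×10^-4 A.
∮B·dl = μ₀ I_d,enc with I_d,enc = I_d r²/R² = 1.083×10^-4 A; so B = μ₀ I_d,enc/(2πr) = 4.26×10^-10 T.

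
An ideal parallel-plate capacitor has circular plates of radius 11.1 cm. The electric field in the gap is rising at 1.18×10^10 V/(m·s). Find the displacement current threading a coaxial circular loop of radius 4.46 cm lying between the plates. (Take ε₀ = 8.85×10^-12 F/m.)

Total displacement current: I_d = ε₀(πR²)(dE/dt) = (8.85×10^-12)(0.03871)(1.18×10^10) = 4.042×10^-3 A.
Through an area πr² the displacement current is I_d·(πr²/πR²) = I_d (r/R)² = 6.53×10^-4 A.

6.53×10^-4 A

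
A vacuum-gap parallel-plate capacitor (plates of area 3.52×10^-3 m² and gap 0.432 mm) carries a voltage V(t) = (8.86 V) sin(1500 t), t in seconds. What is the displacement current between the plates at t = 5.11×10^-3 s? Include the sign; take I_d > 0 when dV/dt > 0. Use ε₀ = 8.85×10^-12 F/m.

1.80×10^-7 A

dV/dt = (8.86)(1500)·cos(7.665) = 2497 V/s.
I_d = C dV/dt with C = ε₀A/d = (8.85×10^-12)(3.52×10^-3)/(4.32×10^-4) = 7.211×10^-11 F, so I_d = (7.211×10^-11)(2497) = 1.80×10^-7 A.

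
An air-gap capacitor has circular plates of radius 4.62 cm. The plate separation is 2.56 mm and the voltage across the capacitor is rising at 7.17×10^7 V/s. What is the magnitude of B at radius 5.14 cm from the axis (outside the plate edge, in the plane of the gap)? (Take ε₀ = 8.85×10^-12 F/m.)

6.47×10^-9 T

I_d = C dV/dt with C = ε₀πR²/d = 2.318×10^-11 F, so I_d = (2.318×10^-11)(7.17×10^7) = 1.662×10^-3 A.
With r > R the enclosed displacement current is the full I_d; B = μ₀ I_d / (2πr) = 6.47×10^-9 T.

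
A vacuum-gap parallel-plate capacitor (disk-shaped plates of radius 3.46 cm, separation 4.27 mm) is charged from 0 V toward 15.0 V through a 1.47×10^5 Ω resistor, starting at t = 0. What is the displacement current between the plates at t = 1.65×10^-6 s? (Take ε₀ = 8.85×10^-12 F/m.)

C = ε₀A/d = (8.85×10^-12)(3.761×10^-3)/(4.27×10^-3) = 7.795×10^-12 F, so τ = RC = 1.146×10^-6 s.
The conduction current is I(t) = (V₀/R) e^(−t/τ), and the displacement current between the plates equals it.
t/τ = 1.440; I_d = (15.0/1.47×10^5) · e^(−1.440) = (1.020×10^-4)(0.2369) = 2.42×10^-5 A.

2.42×10^-5 A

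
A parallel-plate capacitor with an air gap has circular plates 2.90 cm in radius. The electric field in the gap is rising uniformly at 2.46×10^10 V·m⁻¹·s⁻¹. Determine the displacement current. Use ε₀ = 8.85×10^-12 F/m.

5.75×10^-4 A

With a uniform field, Φ_E = EA, so I_d = ε₀ A dE/dt = 5.75×10^-4 A.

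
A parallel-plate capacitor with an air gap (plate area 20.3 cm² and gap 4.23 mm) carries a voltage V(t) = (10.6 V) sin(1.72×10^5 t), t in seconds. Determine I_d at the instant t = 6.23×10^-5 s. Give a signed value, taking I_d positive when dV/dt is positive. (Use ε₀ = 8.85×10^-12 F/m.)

-2.14×10^-6 A

dE/dt = (V₀ω/d)·cos(ωt) with ωt = 10.7156 rad: (10.6)(1.72×10^5)(-0.2763)/(4.23×10^-3) = -1.191×10^8 V/(m·s).
I_d = ε₀ A dE/dt = (8.85×10^-12)(2.03×10^-3)(-1.191×10^8) = -2.14×10^-6 A.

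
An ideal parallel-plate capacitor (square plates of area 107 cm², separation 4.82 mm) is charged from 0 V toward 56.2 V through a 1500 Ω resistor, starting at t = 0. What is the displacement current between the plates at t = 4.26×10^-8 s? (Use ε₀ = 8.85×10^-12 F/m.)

8.83×10^-3 A

With C = ε₀A/d = (8.85×10^-12)(0.0107)/(4.82×10^-3) = 1.965×10^-11 F, the time constant is τ = RC = 2.948×10^-8 s, so t/τ = 1.445 and e^(−t/τ) = 0.2357.
I_d = I_cond = (V₀/R) e^(−t/τ) = (0.03747)(0.2357) = 8.83×10^-3 A.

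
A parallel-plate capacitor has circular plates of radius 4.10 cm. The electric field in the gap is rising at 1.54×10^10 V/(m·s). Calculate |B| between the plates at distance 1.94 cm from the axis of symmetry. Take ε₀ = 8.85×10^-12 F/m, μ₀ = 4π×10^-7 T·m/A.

1.66×10^-9 T

Through the whole plate area (πR² = 5.281×10^-3 m²), I_d = ε₀ πR² dE/dt = 7.197×10^-4 A.
∮B·dl = μ₀ I_d,enc with I_d,enc = I_d r²/R² = 1.611×10^-4 A; so B = μ₀ I_d,enc/(2πr) = 1.66×10^-9 T.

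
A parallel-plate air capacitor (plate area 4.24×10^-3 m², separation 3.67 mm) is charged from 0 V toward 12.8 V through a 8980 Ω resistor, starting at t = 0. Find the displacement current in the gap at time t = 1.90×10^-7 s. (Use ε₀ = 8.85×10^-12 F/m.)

1.80×10^-4 A

C = ε₀A/d = (8.85×10^-12)(4.24×10^-3)/(3.67×10^-3) = 1.022×10^-11 F and τ = RC = 9.178×10^-8 s. I_d in the gap equals the RC charging current.
I_d(t) = (V₀/R) e^(−t/τ) = 1.425×10^-3 · e^(−2.070) = 1.80×10^-4 A.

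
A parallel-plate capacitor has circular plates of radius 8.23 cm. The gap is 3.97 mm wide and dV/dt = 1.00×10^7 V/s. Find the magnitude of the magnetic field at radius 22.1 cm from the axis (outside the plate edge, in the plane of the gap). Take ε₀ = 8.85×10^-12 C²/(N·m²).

4.29×10^-10 T

I_d = C dV/dt with C = ε₀πR²/d = 4.744×10^-11 F, so I_d = (4.744×10^-11)(1.00×10^7) = 4.744×10^-4 A.
Outside the plates the loop encloses all of I_d, so B·2πr = μ₀ I_d and B = 4.29×10^-10 T.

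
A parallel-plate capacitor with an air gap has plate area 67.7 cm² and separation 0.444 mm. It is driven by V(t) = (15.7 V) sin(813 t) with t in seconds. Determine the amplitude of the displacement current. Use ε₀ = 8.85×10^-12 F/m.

C = ε₀A/d = (8.85×10^-12)(6.77×10^-3)/(4.44×10^-4) = 1.349×10^-10 F; ω = 813 rad/s.
I_d = C dV/dt, so |I_d|_max = C V₀ ω = (1.349×10^-10)(15.7)(813) = 1.72×10^-6 A.

1.72×10^-6 A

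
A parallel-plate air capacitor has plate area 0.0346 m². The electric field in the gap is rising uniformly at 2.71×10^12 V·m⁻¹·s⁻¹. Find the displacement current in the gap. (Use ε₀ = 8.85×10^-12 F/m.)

The displacement current is ε₀ times dΦ_E/dt = ε₀ A dE/dt = (8.85×10^-12)(0.0346)(2.71×10^12) = 0.830 A.

0.830 A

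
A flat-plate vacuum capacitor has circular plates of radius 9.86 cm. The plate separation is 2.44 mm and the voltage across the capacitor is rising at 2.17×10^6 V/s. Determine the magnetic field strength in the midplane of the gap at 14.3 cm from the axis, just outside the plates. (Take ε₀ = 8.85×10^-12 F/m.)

3.36×10^-10 T

dE/dt = (dV/dt)/d = 8.893×10^8 V/(m·s); I_d = ε₀(πR²)(dE/dt) = (8.85×10^-12)(0.03054)(8.893×10^8) = 2.404×10^-4 A.
With r > R the enclosed displacement current is the full I_d; B = μ₀ I_d / (2πr) = 3.36×10^-10 T.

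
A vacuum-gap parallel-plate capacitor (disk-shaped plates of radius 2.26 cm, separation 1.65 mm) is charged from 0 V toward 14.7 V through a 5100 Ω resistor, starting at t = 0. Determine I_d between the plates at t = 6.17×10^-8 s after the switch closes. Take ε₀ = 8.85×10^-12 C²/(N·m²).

C = ε₀A/d = (8.85×10^-12)(1.605×10^-3)/(1.65×10^-3) = 8.609×10^-12 F, so τ = RC = 4.391×10^-8 s.
The conduction current is I(t) = (V₀/R) e^(−t/τ), and the displacement current between the plates equals it.
t/τ = 1.405; I_d = (14.7/5100) · e^(−1.405) = (2.882×10^-3)(0.2454) = 7.07×10^-4 A.

7.07×10^-4 A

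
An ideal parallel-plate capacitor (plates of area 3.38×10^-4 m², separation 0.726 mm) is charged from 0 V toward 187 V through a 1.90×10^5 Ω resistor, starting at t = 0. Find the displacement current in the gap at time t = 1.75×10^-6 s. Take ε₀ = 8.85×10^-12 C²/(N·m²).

With C = ε₀A/d = (8.85×10^-12)(3.38×10^-4)/(7.26×10^-4) = 4.120×10^-12 F, the time constant is τ = RC = 7.828×10^-7 s, so t/τ = 2.236 and e^(−t/τ) = 0.1069.
I_d = I_cond = (V₀/R) e^(−t/τ) = (9.842×10^-4)(0.1069) = 1.05×10^-4 A.

1.05×10^-4 A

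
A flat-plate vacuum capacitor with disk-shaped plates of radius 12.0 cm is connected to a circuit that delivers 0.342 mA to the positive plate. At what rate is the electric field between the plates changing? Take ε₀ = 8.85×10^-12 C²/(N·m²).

By continuity, I_d in the gap equals the 0.342 mA flowing in the wire.
Since I_d = ε₀ A dE/dt, dE/dt = I_d/(ε₀A) = (3.42×10^-4)/((8.85×10^-12)(0.04524)) = 8.54×10^8 V/(m·s).

8.54×10^8 V/(m·s)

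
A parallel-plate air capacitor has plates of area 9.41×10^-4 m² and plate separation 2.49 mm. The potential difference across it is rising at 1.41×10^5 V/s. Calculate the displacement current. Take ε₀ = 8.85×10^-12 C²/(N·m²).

The displacement current equals the charging current C dV/dt. With C = ε₀A/d = (8.85×10^-12)(9.41×10^-4)/(2.49×10^-3) = 3.345×10^-12 F, I_d = (3.345×10^-12)(1.41×10^5) = 4.72×10^-7 A.

4.72×10^-7 A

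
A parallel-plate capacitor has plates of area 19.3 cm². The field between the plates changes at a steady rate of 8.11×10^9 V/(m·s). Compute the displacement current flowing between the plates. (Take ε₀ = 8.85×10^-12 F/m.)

1.39×10^-4 A

With a uniform field, Φ_E = EA, so I_d = ε₀ A dE/dt = 1.39×10^-4 A.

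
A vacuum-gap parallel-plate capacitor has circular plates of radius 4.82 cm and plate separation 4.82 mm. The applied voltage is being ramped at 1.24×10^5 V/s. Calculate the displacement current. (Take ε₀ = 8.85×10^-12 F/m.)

C = ε₀A/d = (8.85×10^-12)(7.299×10^-3)/(4.82×10^-3) = 1.340×10^-11 F.
I_d = C dV/dt = (1.340×10^-11)(1.24×10^5) = 1.66×10^-6 A.

1.66×10^-6 A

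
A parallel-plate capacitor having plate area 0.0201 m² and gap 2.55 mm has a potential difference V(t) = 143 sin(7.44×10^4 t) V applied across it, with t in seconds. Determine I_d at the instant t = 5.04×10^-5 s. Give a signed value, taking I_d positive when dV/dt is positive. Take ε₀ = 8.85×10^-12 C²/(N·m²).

-6.09×10^-4 A

C = ε₀A/d = (8.85×10^-12)(0.0201)/(2.55×10^-3) = 6.976×10^-11 F. dV/dt = V₀ω·cos(ωt); at ωt = 3.74976 rad this factor is -0.8207.
I_d = C dV/dt = (6.976×10^-11)(143)(7.44×10^4)(-0.8207) = -6.09×10^-4 A.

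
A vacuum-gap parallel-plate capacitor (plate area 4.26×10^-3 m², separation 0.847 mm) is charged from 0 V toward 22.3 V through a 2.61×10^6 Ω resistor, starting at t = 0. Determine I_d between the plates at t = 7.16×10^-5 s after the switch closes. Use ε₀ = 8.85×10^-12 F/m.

C = ε₀A/d = (8.85×10^-12)(4.26×10^-3)/(8.47×10^-4) = 4.451×10^-11 F, so τ = RC = 1.162×10^-4 s.
The conduction current is I(t) = (V₀/R) e^(−t/τ), and the displacement current between the plates equals it.
t/τ = 0.6162; I_d = (22.3/2.61×10^6) · e^(−0.6162) = (8.544×10^-6)(0.5400) = 4.61×10^-6 A.

4.61×10^-6 A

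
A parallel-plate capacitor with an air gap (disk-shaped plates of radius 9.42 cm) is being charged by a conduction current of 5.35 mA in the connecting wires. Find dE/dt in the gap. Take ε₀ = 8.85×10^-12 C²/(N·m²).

Charge continuity gives I_d = I = 5.35×10^-3 A between the plates.
Then dE/dt = I_d/(ε₀A) = 2.17×10^10 V/(m·s).

2.17×10^10 V/(m·s)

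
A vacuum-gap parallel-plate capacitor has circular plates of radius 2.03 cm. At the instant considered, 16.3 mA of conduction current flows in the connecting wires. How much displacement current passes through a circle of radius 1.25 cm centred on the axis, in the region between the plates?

Between the plates the displacement current equals the wire current: I_d = 16.3 mA = 0.0163 A.
Since J_d is uniform, the enclosed fraction is (r/R)² = 0.3792, giving I_d,enc = 6.18×10^-3 A.

6.18×10^-3 A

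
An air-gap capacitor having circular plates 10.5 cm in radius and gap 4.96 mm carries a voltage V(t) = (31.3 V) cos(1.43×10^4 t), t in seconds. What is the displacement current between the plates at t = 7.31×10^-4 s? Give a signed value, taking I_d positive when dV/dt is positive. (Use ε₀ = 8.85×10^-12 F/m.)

C = ε₀A/d = (8.85×10^-12)(0.03464)/(4.96×10^-3) = 6.181×10^-11 F. dV/dt = V₀ω·−sin(ωt); at ωt = 10.4533 rad this factor is 0.8565.
I_d = C dV/dt = (6.181×10^-11)(31.3)(1.43×10^4)(0.8565) = 2.37×10^-5 A.

2.37×10^-5 A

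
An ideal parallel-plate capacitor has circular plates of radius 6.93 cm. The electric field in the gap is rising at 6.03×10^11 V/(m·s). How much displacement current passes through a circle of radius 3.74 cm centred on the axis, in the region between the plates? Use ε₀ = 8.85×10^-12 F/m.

0.0235 A

Total displacement current: I_d = ε₀(πR²)(dE/dt) = (8.85×10^-12)(0.01509)(6.03×10^11) = 0.08053 A.
The field is uniform, so I_d,enc = I_d (r/R)² = (0.08053)(3.74/6.93)² = 0.0235 A.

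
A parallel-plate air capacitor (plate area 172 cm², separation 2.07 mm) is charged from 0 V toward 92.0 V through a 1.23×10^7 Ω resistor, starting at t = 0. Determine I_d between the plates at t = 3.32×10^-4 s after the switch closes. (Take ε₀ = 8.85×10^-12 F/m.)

5.18×10^-6 A

C = ε₀A/d = (8.85×10^-12)(0.0172)/(2.07×10^-3) = 7.354×10^-11 F, so τ = RC = 9.045×10^-4 s.
The conduction current is I(t) = (V₀/R) e^(−t/τ), and the displacement current between the plates equals it.
t/τ = 0.3671; I_d = (92.0/1.23×10^7) · e^(−0.3671) = (7.480×10^-6)(0.6927) = 5.18×10^-6 A.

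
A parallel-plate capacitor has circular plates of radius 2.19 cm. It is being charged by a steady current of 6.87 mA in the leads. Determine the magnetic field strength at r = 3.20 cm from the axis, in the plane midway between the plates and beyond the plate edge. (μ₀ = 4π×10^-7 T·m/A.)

No conduction current crosses the gap, so I_d there equals the 6.87×10^-3 A in the leads.
For r ≥ R the full I_d is enclosed: B = μ₀ I_d/(2πr) = (4π×10^-7)(6.87×10^-3)/(2π·0.0320) = 4.29×10^-8 T.

4.29×10^-8 T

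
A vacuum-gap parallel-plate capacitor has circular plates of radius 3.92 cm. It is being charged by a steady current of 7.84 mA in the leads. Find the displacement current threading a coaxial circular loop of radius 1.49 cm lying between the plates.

1.13×10^-3 A

By continuity the displacement current in the gap matches the conduction current: I_d = 7.84×10^-3 A.
The field is uniform, so I_d,enc = I_d (r/R)² = (7.84×10^-3)(1.49/3.92)² = 1.13×10^-3 A.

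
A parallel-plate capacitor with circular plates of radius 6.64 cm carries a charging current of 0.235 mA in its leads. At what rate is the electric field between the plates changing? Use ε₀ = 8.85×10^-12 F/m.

1.92×10^9 V/(m·s)

The displacement current between the plates equals the conduction current, I_d = 0.235 mA.
Then dE/dt = I_d/(ε₀A) = 1.92×10^9 V/(m·s).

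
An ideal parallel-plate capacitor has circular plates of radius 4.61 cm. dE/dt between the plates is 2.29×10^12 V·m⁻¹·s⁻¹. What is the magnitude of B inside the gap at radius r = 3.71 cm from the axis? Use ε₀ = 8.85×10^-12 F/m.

I_d = ε₀ dΦ_E/dt = ε₀ πR² (dE/dt) = (8.85×10^-12)(6.677×10^-3)(2.29×10^12) = 0.1353 A through the full plate area.
∮B·dl = μ₀ I_d,enc with I_d,enc = I_d r²/R² = 0.08763 A; so B = μ₀ I_d,enc/(2πr) = 4.72×10^-7 T.

4.72×10^-7 T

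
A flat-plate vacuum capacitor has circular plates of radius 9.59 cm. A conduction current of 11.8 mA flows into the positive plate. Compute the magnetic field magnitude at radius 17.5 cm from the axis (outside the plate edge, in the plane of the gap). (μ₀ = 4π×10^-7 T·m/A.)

1.35×10^-8 T

No conduction current crosses the gap, so I_d there equals the 0.0118 A in the leads.
With r > R the enclosed displacement current is the full I_d; B = μ₀ I_d / (2πr) = 1.35×10^-8 T.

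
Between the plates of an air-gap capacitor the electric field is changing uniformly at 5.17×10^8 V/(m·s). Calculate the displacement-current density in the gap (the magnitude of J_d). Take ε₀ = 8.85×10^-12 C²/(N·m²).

J_d = ε₀ ∂E/∂t, so J_d = 4.58×10^-3 A/m².

4.58×10^-3 A/m²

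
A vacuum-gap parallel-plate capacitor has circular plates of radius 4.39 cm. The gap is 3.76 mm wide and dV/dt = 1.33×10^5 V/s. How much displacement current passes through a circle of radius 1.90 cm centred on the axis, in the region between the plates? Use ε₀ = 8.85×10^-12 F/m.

3.55×10^-7 A

dE/dt = (dV/dt)/d = 3.537×10^7 V/(m·s); I_d = ε₀(πR²)(dE/dt) = (8.85×10^-12)(6.055×10^-3)(3.537×10^7) = 1.895×10^-6 A.
The field is uniform, so I_d,enc = I_d (r/R)² = (1.895×10^-6)(1.90/4.39)² = 3.55×10^-7 A.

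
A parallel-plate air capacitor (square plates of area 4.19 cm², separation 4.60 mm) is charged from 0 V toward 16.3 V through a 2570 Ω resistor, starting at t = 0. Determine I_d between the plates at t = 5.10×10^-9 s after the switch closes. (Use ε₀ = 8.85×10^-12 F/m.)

C = ε₀A/d = (8.85×10^-12)(4.19×10^-4)/(4.60×10^-3) = 8.061×10^-13 F and τ = RC = 2.072×10^-9 s. I_d in the gap equals the RC charging current.
I_d(t) = (V₀/R) e^(−t/τ) = 6.342×10^-3 · e^(−2.461) = 5.41×10^-4 A.

5.41×10^-4 A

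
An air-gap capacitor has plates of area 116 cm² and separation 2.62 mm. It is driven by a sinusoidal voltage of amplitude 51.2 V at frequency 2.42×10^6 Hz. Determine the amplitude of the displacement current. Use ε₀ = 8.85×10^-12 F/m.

C = ε₀A/d = (8.85×10^-12)(0.0116)/(2.62×10^-3) = 3.918×10^-11 F; ω = 2πf = 1.521×10^7 rad/s.
I_d = C dV/dt, so |I_d|_max = C V₀ ω = (3.918×10^-11)(51.2)(1.521×10^7) = 0.0305 A.

0.0305 A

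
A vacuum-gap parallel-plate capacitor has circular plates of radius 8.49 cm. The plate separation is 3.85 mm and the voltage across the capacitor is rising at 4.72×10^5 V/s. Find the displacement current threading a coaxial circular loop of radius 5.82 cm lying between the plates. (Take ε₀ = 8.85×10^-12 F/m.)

1.15×10^-5 A

I_d = C dV/dt with C = ε₀πR²/d = 5.204×10^-11 F, so I_d = (5.204×10^-11)(4.72×10^5) = 2.456×10^-5 A.
Through an area πr² the displacement current is I_d·(πr²/πR²) = I_d (r/R)² = 1.15×10^-5 A.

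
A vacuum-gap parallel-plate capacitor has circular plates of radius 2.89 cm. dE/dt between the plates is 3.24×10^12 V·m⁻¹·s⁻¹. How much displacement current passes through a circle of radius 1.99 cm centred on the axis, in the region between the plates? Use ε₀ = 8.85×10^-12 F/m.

Through the whole plate area (πR² = 2.624×10^-3 m²), I_d = ε₀ πR² dE/dt = 0.07524 A.
Since J_d is uniform, the enclosed fraction is (r/R)² = 0.4741, giving I_d,enc = 0.0357 A.

0.0357 A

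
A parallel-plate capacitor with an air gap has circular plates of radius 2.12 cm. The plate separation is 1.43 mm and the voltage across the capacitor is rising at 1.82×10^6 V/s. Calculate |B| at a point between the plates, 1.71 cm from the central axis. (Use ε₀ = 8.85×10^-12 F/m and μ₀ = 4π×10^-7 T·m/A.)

dE/dt = (dV/dt)/d = 1.273×10^9 V/(m·s); I_d = ε₀(πR²)(dE/dt) = (8.85×10^-12)(1.412×10^-3)(1.273×10^9) = 1.591×10^-5 A.
∮B·dl = μ₀ I_d,enc with I_d,enc = I_d r²/R² = 1.035×10^-5 A; so B = μ₀ I_d,enc/(2πr) = 1.21×10^-10 T.

1.21×10^-10 T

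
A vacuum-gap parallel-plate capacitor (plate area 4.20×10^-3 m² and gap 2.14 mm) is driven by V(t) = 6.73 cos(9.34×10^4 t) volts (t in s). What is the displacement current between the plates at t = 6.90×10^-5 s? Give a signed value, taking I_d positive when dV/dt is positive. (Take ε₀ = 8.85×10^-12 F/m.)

dV/dt = (6.73)(9.34×10^4)·−sin(6.4446) = -1.010×10^5 V/s.
I_d = C dV/dt with C = ε₀A/d = (8.85×10^-12)(4.20×10^-3)/(2.14×10^-3) = 1.737×10^-11 F, so I_d = (1.737×10^-11)(-1.010×10^5) = -1.75×10^-6 A.

-1.75×10^-6 A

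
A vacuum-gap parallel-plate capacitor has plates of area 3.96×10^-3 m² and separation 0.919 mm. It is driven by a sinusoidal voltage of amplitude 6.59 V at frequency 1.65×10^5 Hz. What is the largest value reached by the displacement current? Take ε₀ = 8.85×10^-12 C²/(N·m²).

(dE/dt)_max = V₀ω/d = 7.436×10^9 V/(m·s); ω = 2πf = 1.037×10^6 rad/s.
I_d,max = ε₀ A (dE/dt)_max = (8.85×10^-12)(3.96×10^-3)(7.436×10^9) = 2.61×10^-4 A.

2.61×10^-4 A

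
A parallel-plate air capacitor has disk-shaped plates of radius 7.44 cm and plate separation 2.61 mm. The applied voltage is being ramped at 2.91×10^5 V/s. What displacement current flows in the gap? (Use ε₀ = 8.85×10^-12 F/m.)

1.72×10^-5 A

The displacement current equals the charging current C dV/dt. With C = ε₀A/d = (8.85×10^-12)(0.01739)/(2.61×10^-3) = 5.897×10^-11 F, I_d = (5.897×10^-11)(2.91×10^5) = 1.72×10^-5 A.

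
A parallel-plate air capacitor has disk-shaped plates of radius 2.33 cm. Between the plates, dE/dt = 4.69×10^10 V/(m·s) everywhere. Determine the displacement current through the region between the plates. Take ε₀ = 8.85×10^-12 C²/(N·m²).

The displacement current is ε₀ times dΦ_E/dt = ε₀ A dE/dt = (8.85×10^-12)(1.706×10^-3)(4.69×10^10) = 7.08×10^-4 A.

7.08×10^-4 A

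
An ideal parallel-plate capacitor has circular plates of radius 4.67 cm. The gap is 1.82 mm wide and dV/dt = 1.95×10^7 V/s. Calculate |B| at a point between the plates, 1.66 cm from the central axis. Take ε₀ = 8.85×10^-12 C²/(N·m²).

9.89×10^-10 T

dE/dt = (dV/dt)/d = 1.071×10^10 V/(m·s); I_d = ε₀(πR²)(dE/dt) = (8.85×10^-12)(6.851×10^-3)(1.071×10^10) = 6.494×10^-4 A.
∮B·dl = μ₀ I_d,enc with I_d,enc = I_d r²/R² = 8.205×10^-5 A; so B = μ₀ I_d,enc/(2πr) = 9.89×10^-10 T.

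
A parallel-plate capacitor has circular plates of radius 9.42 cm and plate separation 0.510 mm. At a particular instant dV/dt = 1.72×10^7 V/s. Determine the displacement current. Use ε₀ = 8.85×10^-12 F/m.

8.32×10^-3 A

E = V/d so dE/dt = (dV/dt)/d = 3.373×10^10 V/(m·s), and I_d = ε₀ A dE/dt = (8.85×10^-12)(0.02788)(3.373×10^10) = 8.32×10^-3 A.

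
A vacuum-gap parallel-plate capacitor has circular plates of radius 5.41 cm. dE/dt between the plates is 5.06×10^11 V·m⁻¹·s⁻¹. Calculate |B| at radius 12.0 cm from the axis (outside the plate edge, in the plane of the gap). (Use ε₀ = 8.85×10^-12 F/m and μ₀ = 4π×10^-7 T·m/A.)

6.86×10^-8 T

I_d = ε₀ dΦ_E/dt = ε₀ πR² (dE/dt) = (8.85×10^-12)(9.195×10^-3)(5.06×10^11) = 0.04118 A through the full plate area.
For r ≥ R the full I_d is enclosed: B = μ₀ I_d/(2πr) = (4π×10^-7)(0.04118)/(2π·0.120) = 6.86×10^-8 T.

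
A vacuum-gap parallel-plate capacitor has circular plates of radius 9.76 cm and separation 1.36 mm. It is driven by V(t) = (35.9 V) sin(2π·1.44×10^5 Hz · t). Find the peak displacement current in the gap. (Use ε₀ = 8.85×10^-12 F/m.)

(dE/dt)_max = V₀ω/d = 2.388×10^10 V/(m·s); ω = 2πf = 9.048×10^5 rad/s.
I_d,max = ε₀ A (dE/dt)_max = (8.85×10^-12)(0.02993)(2.388×10^10) = 6.33×10^-3 A.

6.33×10^-3 A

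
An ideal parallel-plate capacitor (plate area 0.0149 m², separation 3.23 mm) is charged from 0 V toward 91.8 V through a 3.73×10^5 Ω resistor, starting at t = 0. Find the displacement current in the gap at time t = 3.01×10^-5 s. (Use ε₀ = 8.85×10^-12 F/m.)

C = ε₀A/d = (8.85×10^-12)(0.0149)/(3.23×10^-3) = 4.083×10^-11 F and τ = RC = 1.523×10^-5 s. I_d in the gap equals the RC charging current.
I_d(t) = (V₀/R) e^(−t/τ) = 2.461×10^-4 · e^(−1.976) = 3.41×10^-5 A.

3.41×10^-5 A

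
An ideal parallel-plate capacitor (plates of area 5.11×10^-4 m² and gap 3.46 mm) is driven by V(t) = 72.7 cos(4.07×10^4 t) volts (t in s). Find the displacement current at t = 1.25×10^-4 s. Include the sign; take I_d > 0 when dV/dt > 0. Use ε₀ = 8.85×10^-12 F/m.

dV/dt = (72.7)(4.07×10^4)·−sin(5.0875) = 2.753×10^6 V/s.
I_d = C dV/dt with C = ε₀A/d = (8.85×10^-12)(5.11×10^-4)/(3.46×10^-3) = 1.307×10^-12 F, so I_d = (1.307×10^-12)(2.753×10^6) = 3.60×10^-6 A.

3.60×10^-6 A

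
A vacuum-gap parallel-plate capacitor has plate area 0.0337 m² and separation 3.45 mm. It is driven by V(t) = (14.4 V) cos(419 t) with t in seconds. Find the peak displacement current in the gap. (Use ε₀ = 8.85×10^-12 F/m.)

5.22×10^-7 A

The displacement current equals the conduction current C dV/dt, which peaks at C V₀ ω.
With C = ε₀A/d = (8.85×10^-12)(0.0337)/(3.45×10^-3) = 8.645×10^-11 F and ω = 419 rad/s, I_d,max = (8.645×10^-11)(14.4)(419) = 5.22×10^-7 A.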